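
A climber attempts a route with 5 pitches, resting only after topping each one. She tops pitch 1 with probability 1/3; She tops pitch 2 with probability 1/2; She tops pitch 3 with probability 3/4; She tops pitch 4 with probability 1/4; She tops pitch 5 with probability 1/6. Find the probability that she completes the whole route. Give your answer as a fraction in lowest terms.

1/192

Each stage is reached only if all earlier stages succeed, so
P = 1/3 × 1/2 × 3/4 × 1/4 × 1/6 = 3/576 = 1/192.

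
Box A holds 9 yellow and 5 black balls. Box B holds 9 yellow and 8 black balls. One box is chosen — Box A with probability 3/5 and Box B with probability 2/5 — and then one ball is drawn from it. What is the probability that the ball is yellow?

From Box A: P(yellow) = 9/14.
From Box B: P(yellow) = 9/17.
Total probability = (3/5)(9/14) + (2/5)(9/17) = 711/1190.

711/1190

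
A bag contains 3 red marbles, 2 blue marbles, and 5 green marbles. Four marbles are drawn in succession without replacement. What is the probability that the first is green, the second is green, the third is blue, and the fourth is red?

Each draw changes the counts, so multiply the conditional probabilities along the sequence:
P = 5/10 × 4/9 × 2/8 × 3/7 = 120/5040 = 1/42.

1/42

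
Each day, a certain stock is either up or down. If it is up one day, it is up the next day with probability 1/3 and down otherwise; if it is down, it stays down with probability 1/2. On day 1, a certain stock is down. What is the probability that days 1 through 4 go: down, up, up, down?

Day 1 is given. For each transition, use the conditional probability from the current state:
P(up | down) = 1/2; P(up | up) = 1/3; P(down | up) = 2/3.
P = 1/2 × 1/3 × 2/3 = 2/18 = 1/9.

1/9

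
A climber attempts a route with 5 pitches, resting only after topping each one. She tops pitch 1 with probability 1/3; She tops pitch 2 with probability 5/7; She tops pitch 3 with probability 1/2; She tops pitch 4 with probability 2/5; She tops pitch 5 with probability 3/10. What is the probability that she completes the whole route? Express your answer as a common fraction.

The events are sequential, so multiply the conditional probabilities:
P = 1/3 × 5/7 × 1/2 × 2/5 × 3/10 = 30/2100 = 1/70.

1/70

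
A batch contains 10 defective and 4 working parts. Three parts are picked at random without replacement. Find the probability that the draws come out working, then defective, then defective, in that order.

Multiply the probability of each draw given the previous ones:
P = 4/14 × 10/13 × 9/12 = 360/2184 = 15/91.

15/91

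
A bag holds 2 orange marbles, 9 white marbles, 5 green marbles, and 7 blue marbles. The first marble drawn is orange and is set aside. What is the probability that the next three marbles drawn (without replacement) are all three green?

With the first marble removed, 5 green remain out of 22.
P = 5/22 × 4/21 × 3/20 = 60/9240 = 1/154.

1/154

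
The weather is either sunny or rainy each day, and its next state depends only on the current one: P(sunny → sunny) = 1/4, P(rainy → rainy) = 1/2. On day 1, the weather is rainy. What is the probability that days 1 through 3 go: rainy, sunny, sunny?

Day 1 is given. For each transition, use the conditional probability from the current state:
P(sunny | rainy) = 1/2; P(sunny | sunny) = 1/4.
P = 1/2 × 1/4 = 1/8.

1/8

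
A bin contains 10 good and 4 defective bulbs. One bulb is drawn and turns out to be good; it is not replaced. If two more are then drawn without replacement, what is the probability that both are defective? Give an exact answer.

After the first draw, 4 of the remaining 13 bulbs are defective.
P = 4/13 × 3/12 = 12/156 = 1/13.

1/13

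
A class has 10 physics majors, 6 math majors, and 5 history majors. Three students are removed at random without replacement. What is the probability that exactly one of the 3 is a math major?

One ordering (a math major drawn first) has probability 6/21 × 15/20 × 14/19 = 1260/7980 = 3/19.
There are C(3,1) = 3 such orderings, each equally likely, so P = 3 × 3/19 = 9/19.

9/19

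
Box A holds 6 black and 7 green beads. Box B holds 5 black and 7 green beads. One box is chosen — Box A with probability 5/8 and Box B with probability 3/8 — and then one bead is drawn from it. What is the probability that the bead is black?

From Box A: P(black) = 6/13.
From Box B: P(black) = 5/12.
Total probability = (5/8)(6/13) + (3/8)(5/12) = 185/416.

185/416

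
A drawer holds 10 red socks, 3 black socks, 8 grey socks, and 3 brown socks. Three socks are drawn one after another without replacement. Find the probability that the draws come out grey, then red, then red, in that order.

15/253

Multiply the probability of each draw given the previous ones:
P = 8/24 × 10/23 × 9/22 = 720/12144 = 15/253.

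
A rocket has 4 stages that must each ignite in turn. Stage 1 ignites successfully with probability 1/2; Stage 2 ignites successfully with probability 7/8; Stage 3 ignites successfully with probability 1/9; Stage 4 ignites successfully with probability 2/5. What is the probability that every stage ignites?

7/360

Multiplying along the chain,
P = 1/2 × 7/8 × 1/9 × 2/5 = 14/720 = 7/360.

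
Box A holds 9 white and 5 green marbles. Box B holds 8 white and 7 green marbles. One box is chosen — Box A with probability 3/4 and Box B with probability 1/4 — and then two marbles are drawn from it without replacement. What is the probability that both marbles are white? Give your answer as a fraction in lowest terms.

From Box A: P(both white) = (9/14)(8/13) = 36/91.
From Box B: P(both white) = (8/15)(7/14) = 4/15.
Total probability = (3/4)(36/91) + (1/4)(4/15) = 496/1365.

496/1365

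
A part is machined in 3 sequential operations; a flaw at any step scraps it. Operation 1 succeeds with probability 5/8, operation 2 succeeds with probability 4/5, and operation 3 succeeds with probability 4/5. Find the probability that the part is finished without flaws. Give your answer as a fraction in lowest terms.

2/5

The events are sequential, so multiply the conditional probabilities:
P = 5/8 × 4/5 × 4/5 = 80/200 = 2/5.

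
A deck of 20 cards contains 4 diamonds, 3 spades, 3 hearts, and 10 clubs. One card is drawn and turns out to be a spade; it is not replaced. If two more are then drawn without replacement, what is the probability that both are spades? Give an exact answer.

With the first card removed, 2 spades remain out of 19.
P = 2/19 × 1/18 = 2/342 = 1/171.

1/171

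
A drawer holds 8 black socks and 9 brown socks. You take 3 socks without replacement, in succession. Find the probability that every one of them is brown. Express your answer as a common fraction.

21/170

P = 9/17 × 8/16 × 7/15 = 504/4080 = 21/170.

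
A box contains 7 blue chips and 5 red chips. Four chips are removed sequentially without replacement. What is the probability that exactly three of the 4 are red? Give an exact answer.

14/99

One ordering (red drawn first) has probability 5/12 × 4/11 × 3/10 × 7/9 = 420/11880 = 7/198.
There are C(4,3) = 4 such orderings, each equally likely, so P = 4 × 7/198 = 14/99.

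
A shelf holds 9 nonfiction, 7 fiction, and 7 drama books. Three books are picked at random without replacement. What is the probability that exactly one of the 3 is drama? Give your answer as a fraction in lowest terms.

One ordering (drama drawn first) has probability 7/23 × 16/22 × 15/21 = 1680/10626 = 40/253.
There are C(3,1) = 3 such orderings, each equally likely, so P = 3 × 40/253 = 120/253.

120/253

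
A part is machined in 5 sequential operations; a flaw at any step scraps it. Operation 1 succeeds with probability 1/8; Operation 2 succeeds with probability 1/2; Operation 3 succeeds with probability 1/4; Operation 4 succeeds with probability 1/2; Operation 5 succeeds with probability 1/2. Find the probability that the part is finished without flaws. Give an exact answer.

The events are sequential, so multiply the conditional probabilities:
P = 1/8 × 1/2 × 1/4 × 1/2 × 1/2 = 1/256.

1/256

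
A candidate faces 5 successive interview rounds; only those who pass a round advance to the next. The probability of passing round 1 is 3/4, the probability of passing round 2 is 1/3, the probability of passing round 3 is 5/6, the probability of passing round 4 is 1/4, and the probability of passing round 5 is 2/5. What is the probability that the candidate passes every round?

The events are sequential, so multiply the conditional probabilities:
P = 3/4 × 1/3 × 5/6 × 1/4 × 2/5 = 30/1440 = 1/48.

1/48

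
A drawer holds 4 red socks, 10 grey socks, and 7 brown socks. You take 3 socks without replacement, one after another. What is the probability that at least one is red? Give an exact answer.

P(no red) = 17/21 × 16/20 × 15/19 = 4080/7980 = 68/133.
P(at least one) = 1 − 68/133 = 65/133.

65/133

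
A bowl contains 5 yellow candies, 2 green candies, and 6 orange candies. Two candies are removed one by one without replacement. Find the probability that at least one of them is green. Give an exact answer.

P(no green) = 11/13 × 10/12 = 110/156 = 55/78.
P(at least one) = 1 − 55/78 = 23/78.

23/78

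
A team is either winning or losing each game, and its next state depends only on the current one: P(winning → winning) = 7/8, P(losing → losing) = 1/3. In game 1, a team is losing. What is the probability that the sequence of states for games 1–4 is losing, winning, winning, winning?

Game 1 is given. For each transition, use the conditional probability from the current state:
P(winning | losing) = 2/3; P(winning | winning) = 7/8; P(winning | winning) = 7/8.
P = 2/3 × 7/8 × 7/8 = 98/192 = 49/96.

49/96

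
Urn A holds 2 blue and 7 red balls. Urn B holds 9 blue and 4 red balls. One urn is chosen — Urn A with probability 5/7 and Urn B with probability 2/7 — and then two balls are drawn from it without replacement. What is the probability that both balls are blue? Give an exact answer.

From Urn A: P(both blue) = (2/9)(1/8) = 1/36.
From Urn B: P(both blue) = (9/13)(8/12) = 6/13.
Total probability = (5/7)(1/36) + (2/7)(6/13) = 71/468.

71/468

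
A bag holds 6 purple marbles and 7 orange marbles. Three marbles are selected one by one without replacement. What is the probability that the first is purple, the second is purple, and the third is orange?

35/286

Each draw changes the counts, so multiply the conditional probabilities along the sequence:
P = 6/13 × 5/12 × 7/11 = 210/1716 = 35/286.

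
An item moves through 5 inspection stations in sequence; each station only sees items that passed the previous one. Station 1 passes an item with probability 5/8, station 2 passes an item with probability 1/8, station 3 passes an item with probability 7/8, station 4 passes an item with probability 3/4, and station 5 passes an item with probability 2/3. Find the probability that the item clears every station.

Each stage is reached only if all earlier stages succeed, so
P = 5/8 × 1/8 × 7/8 × 3/4 × 2/3 = 210/6144 = 35/1024.

35/1024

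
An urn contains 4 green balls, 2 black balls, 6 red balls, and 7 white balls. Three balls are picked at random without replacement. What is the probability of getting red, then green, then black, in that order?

Each draw changes the counts, so multiply the conditional probabilities along the sequence:
P = 6/19 × 4/18 × 2/17 = 48/5814 = 8/969.

8/969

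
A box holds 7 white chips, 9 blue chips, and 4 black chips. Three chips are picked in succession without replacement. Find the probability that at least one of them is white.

P(no white) = 13/20 × 12/19 × 11/18 = 1716/6840 = 143/570.
P(at least one) = 1 − 143/570 = 427/570.

427/570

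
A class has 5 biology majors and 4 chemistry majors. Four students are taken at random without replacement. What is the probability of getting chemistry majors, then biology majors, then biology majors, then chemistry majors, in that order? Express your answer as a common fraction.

5/63

Chain rule:
P = 4/9 × 5/8 × 4/7 × 3/6 = 240/3024 = 5/63.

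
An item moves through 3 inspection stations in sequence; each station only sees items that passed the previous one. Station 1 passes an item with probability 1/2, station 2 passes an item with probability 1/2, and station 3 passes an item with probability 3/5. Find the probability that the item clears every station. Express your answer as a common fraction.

Multiplying along the chain,
P = 1/2 × 1/2 × 3/5 = 3/20.

3/20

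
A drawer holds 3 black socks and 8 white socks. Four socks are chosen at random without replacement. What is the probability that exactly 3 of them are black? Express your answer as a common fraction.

4/165

One ordering (black drawn first) has probability 3/11 × 2/10 × 1/9 × 8/8 = 48/7920 = 1/165.
There are C(4,3) = 4 such orderings, each equally likely, so P = 4 × 1/165 = 4/165.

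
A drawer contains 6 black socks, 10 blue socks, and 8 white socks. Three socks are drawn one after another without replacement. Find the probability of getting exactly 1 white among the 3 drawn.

120/253

One ordering (white drawn first) has probability 8/24 × 16/23 × 15/22 = 1920/12144 = 40/253.
There are C(3,1) = 3 such orderings, each equally likely, so P = 3 × 40/253 = 120/253.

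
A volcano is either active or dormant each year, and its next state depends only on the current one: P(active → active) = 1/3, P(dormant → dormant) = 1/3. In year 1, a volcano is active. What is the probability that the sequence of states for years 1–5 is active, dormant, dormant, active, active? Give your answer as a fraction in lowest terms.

Year 1 is given. For each transition, use the conditional probability from the current state:
P(dormant | active) = 2/3; P(dormant | dormant) = 1/3; P(active | dormant) = 2/3; P(active | active) = 1/3.
P = 2/3 × 1/3 × 2/3 × 1/3 = 4/81.

4/81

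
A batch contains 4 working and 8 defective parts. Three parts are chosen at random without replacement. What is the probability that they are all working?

1/55

P = 4/12 × 3/11 × 2/10 = 24/1320 = 1/55.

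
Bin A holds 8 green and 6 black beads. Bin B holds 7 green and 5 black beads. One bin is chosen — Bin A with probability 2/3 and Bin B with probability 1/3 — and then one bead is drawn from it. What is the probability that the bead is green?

145/252

From Bin A: P(green) = 8/14.
From Bin B: P(green) = 7/12.
Total probability = (2/3)(8/14) + (1/3)(7/12) = 145/252.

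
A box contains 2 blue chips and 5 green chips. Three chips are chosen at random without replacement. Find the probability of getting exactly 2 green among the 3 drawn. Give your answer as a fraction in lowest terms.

One ordering (green drawn first) has probability 5/7 × 4/6 × 2/5 = 40/210 = 4/21.
There are C(3,2) = 3 such orderings, each equally likely, so P = 3 × 4/21 = 4/7.

4/7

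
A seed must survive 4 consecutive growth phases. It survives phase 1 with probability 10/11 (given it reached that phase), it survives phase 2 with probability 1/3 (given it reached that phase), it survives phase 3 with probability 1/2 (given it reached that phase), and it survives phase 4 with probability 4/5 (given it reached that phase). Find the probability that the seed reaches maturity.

Each stage is reached only if all earlier stages succeed, so
P = 10/11 × 1/3 × 1/2 × 4/5 = 40/330 = 4/33.

4/33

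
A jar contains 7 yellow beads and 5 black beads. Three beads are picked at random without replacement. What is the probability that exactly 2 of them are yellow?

One ordering (yellow drawn first) has probability 7/12 × 6/11 × 5/10 = 210/1320 = 7/44.
There are C(3,2) = 3 such orderings, each equally likely, so P = 3 × 7/44 = 21/44.

21/44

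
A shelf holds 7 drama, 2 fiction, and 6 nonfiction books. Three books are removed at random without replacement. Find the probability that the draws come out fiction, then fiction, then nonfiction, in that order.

Multiply the probability of each draw given the previous ones:
P = 2/15 × 1/14 × 6/13 = 12/2730 = 2/455.

2/455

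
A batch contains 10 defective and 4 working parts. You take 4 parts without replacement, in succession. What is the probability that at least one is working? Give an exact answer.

P(no working) = 10/14 × 9/13 × 8/12 × 7/11 = 5040/24024 = 30/143.
P(at least one) = 1 − 30/143 = 113/143.

113/143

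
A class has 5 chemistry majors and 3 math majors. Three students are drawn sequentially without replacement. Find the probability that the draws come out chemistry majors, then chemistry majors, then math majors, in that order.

5/28

Multiply the probability of each draw given the previous ones:
P = 5/8 × 4/7 × 3/6 = 60/336 = 5/28.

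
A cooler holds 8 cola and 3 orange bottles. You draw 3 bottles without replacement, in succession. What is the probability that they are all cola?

P(every draw is cola) = 8/11 × 7/10 × 6/9 = 336/990 = 56/165.

56/165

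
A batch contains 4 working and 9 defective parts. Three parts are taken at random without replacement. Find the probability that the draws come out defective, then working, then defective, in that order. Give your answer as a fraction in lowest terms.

Each draw changes the counts, so multiply the conditional probabilities along the sequence:
P = 9/13 × 4/12 × 8/11 = 288/1716 = 24/143.

24/143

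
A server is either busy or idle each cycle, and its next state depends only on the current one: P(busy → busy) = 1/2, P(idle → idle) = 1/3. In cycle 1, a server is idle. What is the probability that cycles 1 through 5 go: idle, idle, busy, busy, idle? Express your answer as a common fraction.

Cycle 1 is given. For each transition, use the conditional probability from the current state:
P(idle | idle) = 1/3; P(busy | idle) = 2/3; P(busy | busy) = 1/2; P(idle | busy) = 1/2.
P = 1/3 × 2/3 × 1/2 × 1/2 = 2/36 = 1/18.

1/18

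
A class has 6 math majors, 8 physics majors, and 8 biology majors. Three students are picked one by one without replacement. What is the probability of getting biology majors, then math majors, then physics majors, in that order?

Each draw changes the counts, so multiply the conditional probabilities along the sequence:
P = 8/22 × 6/21 × 8/20 = 384/9240 = 16/385.

16/385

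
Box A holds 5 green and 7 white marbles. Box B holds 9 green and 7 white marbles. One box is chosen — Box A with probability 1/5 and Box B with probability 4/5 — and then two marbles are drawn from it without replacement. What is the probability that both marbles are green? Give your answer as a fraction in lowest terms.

223/825

From Box A: P(both green) = (5/12)(4/11) = 5/33.
From Box B: P(both green) = (9/16)(8/15) = 3/10.
Total probability = (1/5)(5/33) + (4/5)(3/10) = 223/825.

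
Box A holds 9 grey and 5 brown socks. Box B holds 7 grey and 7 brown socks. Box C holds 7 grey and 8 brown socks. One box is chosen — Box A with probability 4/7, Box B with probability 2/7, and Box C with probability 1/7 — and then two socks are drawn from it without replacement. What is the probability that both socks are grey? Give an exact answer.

1021/3185

From Box A: P(both grey) = (9/14)(8/13) = 36/91.
From Box B: P(both grey) = (7/14)(6/13) = 3/13.
From Box C: P(both grey) = (7/15)(6/14) = 1/5.
Total probability = (4/7)(36/91) + (2/7)(3/13) + (1/7)(1/5) = 1021/3185.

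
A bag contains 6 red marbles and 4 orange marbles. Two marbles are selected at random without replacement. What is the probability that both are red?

P(all red) = 6/10 × 5/9 = 30/90 = 1/3.

1/3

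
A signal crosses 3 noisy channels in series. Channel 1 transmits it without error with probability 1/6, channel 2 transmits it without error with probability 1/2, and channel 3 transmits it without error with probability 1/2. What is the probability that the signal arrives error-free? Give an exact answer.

1/24

Multiplying along the chain,
P = 1/6 × 1/2 × 1/2 = 1/24.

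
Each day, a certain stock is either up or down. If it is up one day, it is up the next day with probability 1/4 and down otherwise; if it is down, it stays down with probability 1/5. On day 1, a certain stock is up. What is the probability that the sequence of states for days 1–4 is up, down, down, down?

3/100

Day 1 is given. For each transition, use the conditional probability from the current state:
P(down | up) = 3/4; P(down | down) = 1/5; P(down | down) = 1/5.
P = 3/4 × 1/5 × 1/5 = 3/100.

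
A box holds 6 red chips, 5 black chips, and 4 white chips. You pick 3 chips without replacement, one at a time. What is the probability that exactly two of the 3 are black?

20/91

One ordering (black drawn first) has probability 5/15 × 4/14 × 10/13 = 200/2730 = 20/273.
There are C(3,2) = 3 such orderings, each equally likely, so P = 3 × 20/273 = 20/91.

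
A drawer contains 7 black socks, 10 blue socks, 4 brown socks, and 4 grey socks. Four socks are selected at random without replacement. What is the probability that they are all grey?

1/12650

P(every draw is grey) = 4/25 × 3/24 × 2/23 × 1/22 = 24/303600 = 1/12650.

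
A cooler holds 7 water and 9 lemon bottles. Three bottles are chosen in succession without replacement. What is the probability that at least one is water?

17/20

P(no water) = 9/16 × 8/15 × 7/14 = 504/3360 = 3/20.
P(at least one) = 1 − 3/20 = 17/20.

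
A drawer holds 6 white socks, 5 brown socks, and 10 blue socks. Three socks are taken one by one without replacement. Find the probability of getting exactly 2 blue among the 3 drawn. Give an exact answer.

One ordering (blue drawn first) has probability 10/21 × 9/20 × 11/19 = 990/7980 = 33/266.
There are C(3,2) = 3 such orderings, each equally likely, so P = 3 × 33/266 = 99/266.

99/266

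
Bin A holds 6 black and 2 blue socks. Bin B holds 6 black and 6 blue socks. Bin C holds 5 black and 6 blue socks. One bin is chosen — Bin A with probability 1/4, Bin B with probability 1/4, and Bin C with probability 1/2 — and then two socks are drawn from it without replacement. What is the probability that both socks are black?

347/1232

From Bin A: P(both black) = (6/8)(5/7) = 15/28.
From Bin B: P(both black) = (6/12)(5/11) = 5/22.
From Bin C: P(both black) = (5/11)(4/10) = 2/11.
Total probability = (1/4)(15/28) + (1/4)(5/22) + (1/2)(2/11) = 347/1232.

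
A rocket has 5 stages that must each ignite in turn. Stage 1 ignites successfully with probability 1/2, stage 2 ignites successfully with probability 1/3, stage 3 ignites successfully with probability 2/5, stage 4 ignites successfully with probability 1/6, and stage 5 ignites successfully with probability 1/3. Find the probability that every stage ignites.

1/270

Each stage is reached only if all earlier stages succeed, so
P = 1/2 × 1/3 × 2/5 × 1/6 × 1/3 = 2/540 = 1/270.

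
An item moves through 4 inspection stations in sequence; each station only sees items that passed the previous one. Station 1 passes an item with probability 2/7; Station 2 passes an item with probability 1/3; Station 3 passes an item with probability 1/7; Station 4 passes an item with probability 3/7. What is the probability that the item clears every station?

The events are sequential, so multiply the conditional probabilities:
P = 2/7 × 1/3 × 1/7 × 3/7 = 6/1029 = 2/343.

2/343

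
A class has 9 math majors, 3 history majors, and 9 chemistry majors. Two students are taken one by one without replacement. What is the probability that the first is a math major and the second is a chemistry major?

27/140

Each draw changes the counts, so multiply the conditional probabilities along the sequence:
P = 9/21 × 9/20 = 81/420 = 27/140.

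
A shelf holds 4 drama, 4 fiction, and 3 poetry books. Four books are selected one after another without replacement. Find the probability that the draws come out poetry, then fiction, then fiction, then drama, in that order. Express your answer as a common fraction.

1/55

Multiply the probability of each draw given the previous ones:
P = 3/11 × 4/10 × 3/9 × 4/8 = 144/7920 = 1/55.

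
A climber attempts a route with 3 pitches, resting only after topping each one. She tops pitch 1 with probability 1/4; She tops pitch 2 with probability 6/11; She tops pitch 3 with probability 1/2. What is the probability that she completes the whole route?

3/44

The events are sequential, so multiply the conditional probabilities:
P = 1/4 × 6/11 × 1/2 = 6/88 = 3/44.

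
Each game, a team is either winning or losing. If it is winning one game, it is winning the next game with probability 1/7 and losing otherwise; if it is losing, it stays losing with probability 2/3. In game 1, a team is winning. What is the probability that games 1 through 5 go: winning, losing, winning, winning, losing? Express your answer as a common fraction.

Game 1 is given. For each transition, use the conditional probability from the current state:
P(losing | winning) = 6/7; P(winning | losing) = 1/3; P(winning | winning) = 1/7; P(losing | winning) = 6/7.
P = 6/7 × 1/3 × 1/7 × 6/7 = 36/1029 = 12/343.

12/343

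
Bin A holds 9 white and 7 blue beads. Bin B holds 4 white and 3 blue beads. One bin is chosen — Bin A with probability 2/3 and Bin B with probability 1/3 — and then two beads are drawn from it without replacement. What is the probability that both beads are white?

31/105

From Bin A: P(both white) = (9/16)(8/15) = 3/10.
From Bin B: P(both white) = (4/7)(3/6) = 2/7.
Total probability = (2/3)(3/10) + (1/3)(2/7) = 31/105.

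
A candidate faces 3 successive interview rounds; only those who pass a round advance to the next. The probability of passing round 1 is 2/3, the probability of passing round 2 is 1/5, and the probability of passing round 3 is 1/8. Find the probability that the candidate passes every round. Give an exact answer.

Each stage is reached only if all earlier stages succeed, so
P = 2/3 × 1/5 × 1/8 = 2/120 = 1/60.

1/60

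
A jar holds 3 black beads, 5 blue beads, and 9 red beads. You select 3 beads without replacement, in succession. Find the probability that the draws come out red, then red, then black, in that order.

9/170

Chain rule:
P = 9/17 × 8/16 × 3/15 = 216/4080 = 9/170.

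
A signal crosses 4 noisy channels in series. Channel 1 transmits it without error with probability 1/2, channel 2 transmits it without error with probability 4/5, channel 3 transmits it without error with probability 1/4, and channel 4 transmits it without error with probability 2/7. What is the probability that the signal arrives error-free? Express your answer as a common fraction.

Multiplying along the chain,
P = 1/2 × 4/5 × 1/4 × 2/7 = 8/280 = 1/35.

1/35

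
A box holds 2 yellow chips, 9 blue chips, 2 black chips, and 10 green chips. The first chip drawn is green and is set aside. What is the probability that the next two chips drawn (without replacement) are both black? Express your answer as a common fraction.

1/231

After the first draw, 2 of the remaining 22 chips are black.
P = 2/22 × 1/21 = 2/462 = 1/231.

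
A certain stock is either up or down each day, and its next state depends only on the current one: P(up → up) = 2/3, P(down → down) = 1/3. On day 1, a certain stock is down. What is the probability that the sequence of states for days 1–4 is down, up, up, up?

Day 1 is given. For each transition, use the conditional probability from the current state:
P(up | down) = 2/3; P(up | up) = 2/3; P(up | up) = 2/3.
P = 2/3 × 2/3 × 2/3 = 8/27.

8/27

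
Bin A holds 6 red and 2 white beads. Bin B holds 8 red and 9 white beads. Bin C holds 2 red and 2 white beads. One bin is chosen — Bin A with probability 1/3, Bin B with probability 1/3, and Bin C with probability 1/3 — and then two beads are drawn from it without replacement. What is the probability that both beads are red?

1297/4284

From Bin A: P(both red) = (6/8)(5/7) = 15/28.
From Bin B: P(both red) = (8/17)(7/16) = 7/34.
From Bin C: P(both red) = (2/4)(1/3) = 1/6.
Total probability = (1/3)(15/28) + (1/3)(7/34) + (1/3)(1/6) = 1297/4284.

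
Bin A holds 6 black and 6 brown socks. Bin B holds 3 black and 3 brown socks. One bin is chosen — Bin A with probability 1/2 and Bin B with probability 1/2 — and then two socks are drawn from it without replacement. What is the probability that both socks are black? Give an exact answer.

From Bin A: P(both black) = (6/12)(5/11) = 5/22.
From Bin B: P(both black) = (3/6)(2/5) = 1/5.
Total probability = (1/2)(5/22) + (1/2)(1/5) = 47/220.

47/220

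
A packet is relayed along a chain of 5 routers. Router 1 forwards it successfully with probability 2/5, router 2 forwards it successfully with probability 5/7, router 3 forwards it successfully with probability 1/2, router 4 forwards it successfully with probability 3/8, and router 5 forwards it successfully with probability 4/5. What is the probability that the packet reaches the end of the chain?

3/70

Multiplying along the chain,
P = 2/5 × 5/7 × 1/2 × 3/8 × 4/5 = 120/2800 = 3/70.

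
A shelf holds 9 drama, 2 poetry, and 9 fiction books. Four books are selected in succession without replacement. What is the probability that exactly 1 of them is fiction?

99/323

One ordering (fiction drawn first) has probability 9/20 × 11/19 × 10/18 × 9/17 = 8910/116280 = 99/1292.
There are C(4,1) = 4 such orderings, each equally likely, so P = 4 × 99/1292 = 99/323.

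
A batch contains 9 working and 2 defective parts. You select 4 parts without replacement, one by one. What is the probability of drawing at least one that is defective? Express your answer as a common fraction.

34/55

P(no defective) = 9/11 × 8/10 × 7/9 × 6/8 = 3024/7920 = 21/55.
P(at least one) = 1 − 21/55 = 34/55.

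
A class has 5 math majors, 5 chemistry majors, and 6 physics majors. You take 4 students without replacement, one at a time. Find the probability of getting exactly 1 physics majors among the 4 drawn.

One ordering (a physics major drawn first) has probability 6/16 × 10/15 × 9/14 × 8/13 = 4320/43680 = 9/91.
There are C(4,1) = 4 such orderings, each equally likely, so P = 4 × 9/91 = 36/91.

36/91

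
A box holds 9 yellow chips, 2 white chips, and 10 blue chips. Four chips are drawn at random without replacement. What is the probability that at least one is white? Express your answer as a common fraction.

P(no white) = 19/21 × 18/20 × 17/19 × 16/18 = 93024/143640 = 68/105.
P(at least one) = 1 − 68/105 = 37/105.

37/105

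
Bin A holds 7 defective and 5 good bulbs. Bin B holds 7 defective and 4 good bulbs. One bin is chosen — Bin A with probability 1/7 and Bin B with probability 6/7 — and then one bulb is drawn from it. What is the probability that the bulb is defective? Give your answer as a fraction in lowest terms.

83/132

From Bin A: P(defective) = 7/12.
From Bin B: P(defective) = 7/11.
Total probability = (1/7)(7/12) + (6/7)(7/11) = 83/132.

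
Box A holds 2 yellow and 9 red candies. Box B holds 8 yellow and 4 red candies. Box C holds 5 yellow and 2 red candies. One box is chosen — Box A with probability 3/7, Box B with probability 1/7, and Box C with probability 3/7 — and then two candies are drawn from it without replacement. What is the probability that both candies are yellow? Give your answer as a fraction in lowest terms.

2203/8085

From Box A: P(both yellow) = (2/11)(1/10) = 1/55.
From Box B: P(both yellow) = (8/12)(7/11) = 14/33.
From Box C: P(both yellow) = (5/7)(4/6) = 10/21.
Total probability = (3/7)(1/55) + (1/7)(14/33) + (3/7)(10/21) = 2203/8085.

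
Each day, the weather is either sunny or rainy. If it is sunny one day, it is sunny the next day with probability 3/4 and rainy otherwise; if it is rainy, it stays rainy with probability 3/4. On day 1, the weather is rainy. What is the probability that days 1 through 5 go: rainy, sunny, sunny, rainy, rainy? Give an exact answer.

Day 1 is given. For each transition, use the conditional probability from the current state:
P(sunny | rainy) = 1/4; P(sunny | sunny) = 3/4; P(rainy | sunny) = 1/4; P(rainy | rainy) = 3/4.
P = 1/4 × 3/4 × 1/4 × 3/4 = 9/256.

9/256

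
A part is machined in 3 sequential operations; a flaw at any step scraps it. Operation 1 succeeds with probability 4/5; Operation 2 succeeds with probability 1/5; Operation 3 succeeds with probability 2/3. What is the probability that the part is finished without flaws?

8/75

Each stage is reached only if all earlier stages succeed, so
P = 4/5 × 1/5 × 2/3 = 8/75.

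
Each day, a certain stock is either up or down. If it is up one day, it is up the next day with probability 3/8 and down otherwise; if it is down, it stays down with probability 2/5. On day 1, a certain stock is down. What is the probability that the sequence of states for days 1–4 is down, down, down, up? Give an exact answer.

Day 1 is given. For each transition, use the conditional probability from the current state:
P(down | down) = 2/5; P(down | down) = 2/5; P(up | down) = 3/5.
P = 2/5 × 2/5 × 3/5 = 12/125.

12/125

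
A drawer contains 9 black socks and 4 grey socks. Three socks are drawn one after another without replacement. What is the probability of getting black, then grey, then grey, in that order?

Each draw changes the counts, so multiply the conditional probabilities along the sequence:
P = 9/13 × 4/12 × 3/11 = 108/1716 = 9/143.

9/143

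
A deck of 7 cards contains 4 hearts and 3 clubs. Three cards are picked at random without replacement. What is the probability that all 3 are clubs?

1/35

P = 3/7 × 2/6 × 1/5 = 6/210 = 1/35.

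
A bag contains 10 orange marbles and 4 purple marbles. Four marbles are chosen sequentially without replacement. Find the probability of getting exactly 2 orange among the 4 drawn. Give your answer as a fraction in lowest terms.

270/1001

One ordering (orange drawn first) has probability 10/14 × 9/13 × 4/12 × 3/11 = 1080/24024 = 45/1001.
There are C(4,2) = 6 such orderings, each equally likely, so P = 6 × 45/1001 = 270/1001.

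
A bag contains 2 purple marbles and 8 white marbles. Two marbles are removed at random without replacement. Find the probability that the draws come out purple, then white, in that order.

8/45

Multiply the probability of each draw given the previous ones:
P = 2/10 × 8/9 = 16/90 = 8/45.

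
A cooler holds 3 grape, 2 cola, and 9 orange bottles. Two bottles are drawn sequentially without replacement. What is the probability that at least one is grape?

36/91

P(no grape) = 11/14 × 10/13 = 110/182 = 55/91.
P(at least one) = 1 − 55/91 = 36/91.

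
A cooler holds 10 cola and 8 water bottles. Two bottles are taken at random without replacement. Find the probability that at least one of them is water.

12/17

P(no water) = 10/18 × 9/17 = 90/306 = 5/17.
P(at least one) = 1 − 5/17 = 12/17.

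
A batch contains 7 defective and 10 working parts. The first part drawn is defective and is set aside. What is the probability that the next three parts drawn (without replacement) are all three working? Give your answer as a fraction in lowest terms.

3/14

After the first draw, 10 of the remaining 16 parts are working.
P = 10/16 × 9/15 × 8/14 = 720/3360 = 3/14.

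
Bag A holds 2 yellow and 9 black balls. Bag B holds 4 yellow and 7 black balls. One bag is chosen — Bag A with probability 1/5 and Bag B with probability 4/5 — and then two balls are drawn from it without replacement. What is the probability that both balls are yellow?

From Bag A: P(both yellow) = (2/11)(1/10) = 1/55.
From Bag B: P(both yellow) = (4/11)(3/10) = 6/55.
Total probability = (1/5)(1/55) + (4/5)(6/55) = 1/11.

1/11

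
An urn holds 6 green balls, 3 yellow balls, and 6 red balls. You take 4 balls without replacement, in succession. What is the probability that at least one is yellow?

58/91

P(no yellow) = 12/15 × 11/14 × 10/13 × 9/12 = 11880/32760 = 33/91.
P(at least one) = 1 − 33/91 = 58/91.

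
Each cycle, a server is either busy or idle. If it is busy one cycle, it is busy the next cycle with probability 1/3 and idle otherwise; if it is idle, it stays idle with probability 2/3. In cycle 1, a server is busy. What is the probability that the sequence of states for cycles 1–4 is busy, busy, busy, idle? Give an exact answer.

Cycle 1 is given. For each transition, use the conditional probability from the current state:
P(busy | busy) = 1/3; P(busy | busy) = 1/3; P(idle | busy) = 2/3.
P = 1/3 × 1/3 × 2/3 = 2/27.

2/27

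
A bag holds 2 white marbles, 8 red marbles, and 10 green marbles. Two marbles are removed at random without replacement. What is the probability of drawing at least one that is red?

62/95

P(no red) = 12/20 × 11/19 = 132/380 = 33/95.
P(at least one) = 1 − 33/95 = 62/95.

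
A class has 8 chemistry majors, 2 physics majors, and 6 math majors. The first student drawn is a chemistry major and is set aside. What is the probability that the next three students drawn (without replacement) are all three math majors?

4/91

With the first student removed, 6 math majors remain out of 15.
P = 6/15 × 5/14 × 4/13 = 120/2730 = 4/91.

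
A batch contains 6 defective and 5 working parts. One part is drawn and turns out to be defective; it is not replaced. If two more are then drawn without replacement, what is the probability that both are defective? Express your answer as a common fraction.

After the first draw, 5 of the remaining 10 parts are defective.
P = 5/10 × 4/9 = 20/90 = 2/9.

2/9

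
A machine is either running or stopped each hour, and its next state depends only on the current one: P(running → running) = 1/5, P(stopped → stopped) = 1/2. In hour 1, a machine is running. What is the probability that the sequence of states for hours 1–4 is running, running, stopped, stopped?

Hour 1 is given. For each transition, use the conditional probability from the current state:
P(running | running) = 1/5; P(stopped | running) = 4/5; P(stopped | stopped) = 1/2.
P = 1/5 × 4/5 × 1/2 = 4/50 = 2/25.

2/25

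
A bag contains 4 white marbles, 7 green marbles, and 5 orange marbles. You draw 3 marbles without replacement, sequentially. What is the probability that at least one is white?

P(no white) = 12/16 × 11/15 × 10/14 = 1320/3360 = 11/28.
P(at least one) = 1 − 11/28 = 17/28.

17/28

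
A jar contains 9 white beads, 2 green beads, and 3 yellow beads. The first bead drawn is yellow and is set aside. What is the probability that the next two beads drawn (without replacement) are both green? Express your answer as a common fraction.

After the first draw, 2 of the remaining 13 beads are green.
P = 2/13 × 1/12 = 2/156 = 1/78.

1/78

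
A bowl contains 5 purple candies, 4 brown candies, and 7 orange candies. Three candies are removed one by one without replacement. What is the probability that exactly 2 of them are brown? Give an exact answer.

9/70

One ordering (brown drawn first) has probability 4/16 × 3/15 × 12/14 = 144/3360 = 3/70.
There are C(3,2) = 3 such orderings, each equally likely, so P = 3 × 3/70 = 9/70.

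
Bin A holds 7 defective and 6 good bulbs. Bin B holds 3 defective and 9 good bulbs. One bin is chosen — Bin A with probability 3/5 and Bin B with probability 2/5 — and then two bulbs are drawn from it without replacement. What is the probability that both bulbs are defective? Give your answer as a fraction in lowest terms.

From Bin A: P(both defective) = (7/13)(6/12) = 7/26.
From Bin B: P(both defective) = (3/12)(2/11) = 1/22.
Total probability = (3/5)(7/26) + (2/5)(1/22) = 257/1430.

257/1430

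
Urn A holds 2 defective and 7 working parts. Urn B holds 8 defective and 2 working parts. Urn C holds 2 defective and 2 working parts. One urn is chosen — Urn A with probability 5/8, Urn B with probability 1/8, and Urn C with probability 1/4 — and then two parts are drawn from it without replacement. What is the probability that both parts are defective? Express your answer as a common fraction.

197/1440

From Urn A: P(both defective) = (2/9)(1/8) = 1/36.
From Urn B: P(both defective) = (8/10)(7/9) = 28/45.
From Urn C: P(both defective) = (2/4)(1/3) = 1/6.
Total probability = (5/8)(1/36) + (1/8)(28/45) + (1/4)(1/6) = 197/1440.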